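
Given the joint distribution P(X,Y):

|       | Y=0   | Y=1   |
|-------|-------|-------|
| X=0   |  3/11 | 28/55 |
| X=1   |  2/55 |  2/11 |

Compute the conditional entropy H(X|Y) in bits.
0.7360 bits

H(X|Y) = H(X,Y) - H(Y)

H(X,Y) = -Σ_{x,y} P(x,y) log₂ P(x,y). Per-cell terms -P(x,y)·log₂P(x,y):
  X=0: 0.51122, 0.49586
  X=1: 0.17387, 0.44717
Sum of the 4 terms: H(X,Y) = 1.6281 bits

Marginal of Y (column sums):
  P(Y=0) = 3/11 + 2/55 = 17/55
  P(Y=1) = 28/55 + 2/11 = 38/55
H(Y) = -[(17/55)·log₂(17/55) + (38/55)·log₂(38/55)]
  = 0.52357 + 0.36855 = 0.8921 bits

H(X|Y) = H(X,Y) - H(Y) = 1.6281 - 0.8921 = 0.7360 bits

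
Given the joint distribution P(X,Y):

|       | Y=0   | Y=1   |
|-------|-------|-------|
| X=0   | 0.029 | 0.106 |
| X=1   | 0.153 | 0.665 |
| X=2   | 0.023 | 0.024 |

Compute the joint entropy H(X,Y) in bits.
1.5514 bits

H(X,Y) = -Σ_{x,y} P(x,y) log₂ P(x,y). Per-cell terms -P(x,y)·log₂P(x,y):
  X=0: 0.1481, 0.3432
  X=1: 0.4144, 0.3914
  X=2: 0.1252, 0.1291
Sum of the 6 terms: H(X,Y) = 1.5514 bits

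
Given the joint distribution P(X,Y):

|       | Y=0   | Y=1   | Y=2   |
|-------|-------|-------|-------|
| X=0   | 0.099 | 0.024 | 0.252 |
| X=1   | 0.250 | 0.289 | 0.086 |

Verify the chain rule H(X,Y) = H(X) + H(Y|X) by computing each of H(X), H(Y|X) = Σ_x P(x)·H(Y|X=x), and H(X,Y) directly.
H(X) = 0.9544 bits, H(Y|X) = 1.3281 bits, H(X,Y) = 2.2825 bits

Marginal of X (row sums):
  P(X=0) = 0.099 + 0.024 + 0.252 = 0.375
  P(X=1) = 0.250 + 0.289 + 0.086 = 0.625
H(X) = -[0.375·log₂(0.375) + 0.625·log₂(0.625)]
  = 0.5306 + 0.4238 = 0.9544 bits

H(Y|X) = Σ_x P(x)·H(Y|X=x):
  X=0: P(X=0) = 0.375, P(Y|X=0) = (33/125, 8/125, 84/125) → H(Y|X=0) = 1.1464
  X=1: P(X=1) = 0.625, P(Y|X=1) = (2/5, 289/625, 86/625) → H(Y|X=1) = 1.4371
H(Y|X) = 0.375·1.1464 + 0.625·1.4371 = 1.3281 bits

H(X,Y) = -Σ_{x,y} P(x,y) log₂ P(x,y). Per-cell terms -P(x,y)·log₂P(x,y):
  X=0: 0.3303, 0.1291, 0.5011
  X=1: 0.5000, 0.5176, 0.3044
Sum of the 6 terms: H(X,Y) = 2.2825 bits

Chain rule check:
  H(X) + H(Y|X) = 0.9544 + 1.3281 = 2.2825 bits
  H(X,Y) = 2.2825 bits
✓ Chain rule verified.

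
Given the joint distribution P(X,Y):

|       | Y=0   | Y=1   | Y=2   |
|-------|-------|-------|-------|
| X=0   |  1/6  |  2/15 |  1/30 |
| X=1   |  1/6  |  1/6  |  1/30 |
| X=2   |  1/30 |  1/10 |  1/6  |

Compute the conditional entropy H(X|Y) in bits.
1.3844 bits

H(X|Y) = H(X,Y) - H(Y)

H(X,Y) = -Σ_{x,y} P(x,y) log₂ P(x,y). Per-cell terms -P(x,y)·log₂P(x,y):
  X=0: 0.4308, 0.3876, 0.1636
  X=1: 0.4308, 0.4308, 0.1636
  X=2: 0.1636, 0.3322, 0.4308
Sum of the 9 terms: H(X,Y) = 2.9338 bits

Marginal of Y (column sums):
  P(Y=0) = 1/6 + 1/6 + 1/30 = 11/30
  P(Y=1) = 2/15 + 1/6 + 1/10 = 2/5
  P(Y=2) = 1/30 + 1/30 + 1/6 = 7/30
H(Y) = -[(11/30)·log₂(11/30) + (2/5)·log₂(2/5) + (7/30)·log₂(7/30)]
  = 0.5307 + 0.5288 + 0.4899 = 1.5494 bits

H(X|Y) = H(X,Y) - H(Y) = 2.9338 - 1.5494 = 1.3844 bits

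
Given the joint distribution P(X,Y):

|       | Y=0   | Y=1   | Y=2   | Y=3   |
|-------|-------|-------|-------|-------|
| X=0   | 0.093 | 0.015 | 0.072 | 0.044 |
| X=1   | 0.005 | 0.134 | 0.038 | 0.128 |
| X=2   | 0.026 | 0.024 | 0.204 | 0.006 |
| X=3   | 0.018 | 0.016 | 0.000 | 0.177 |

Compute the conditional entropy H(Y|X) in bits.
1.3020 bits

H(Y|X) = H(X,Y) - H(X)

H(X,Y) = -Σ_{x,y} P(x,y) log₂ P(x,y). Per-cell terms -P(x,y)·log₂P(x,y):
  X=0: 0.318676, 0.090883, 0.273302, 0.198280
  X=1: 0.038219, 0.388559, 0.179279, 0.379620
  X=2: 0.136899, 0.129140, 0.467845, 0.044285
  X=3: 0.104325, 0.095453, 0.000000, 0.442178
  (cells with P = 0 contribute 0)
Sum of the 16 terms: H(X,Y) = 3.28694 bits

Marginal of X (row sums):
  P(X=0) = 0.093 + 0.015 + 0.072 + 0.044 = 0.224
  P(X=1) = 0.005 + 0.134 + 0.038 + 0.128 = 0.305
  P(X=2) = 0.026 + 0.024 + 0.204 + 0.006 = 0.260
  P(X=3) = 0.018 + 0.016 + 0.000 + 0.177 = 0.211
H(X) = -[0.224·log₂(0.224) + 0.305·log₂(0.305) + 0.260·log₂(0.260) + 0.211·log₂(0.211)]
  = 0.483488 + 0.522501 + 0.505288 + 0.473629 = 1.98491 bits

H(Y|X) = H(X,Y) - H(X) = 3.28694 - 1.98491 = 1.3020 bits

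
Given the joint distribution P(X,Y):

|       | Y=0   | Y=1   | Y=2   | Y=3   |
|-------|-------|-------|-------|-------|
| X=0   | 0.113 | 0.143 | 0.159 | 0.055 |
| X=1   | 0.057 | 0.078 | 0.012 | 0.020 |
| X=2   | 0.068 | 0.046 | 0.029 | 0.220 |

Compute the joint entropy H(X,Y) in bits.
3.2175 bits

H(X,Y) = -Σ_{x,y} P(x,y) log₂ P(x,y). Per-cell terms -P(x,y)·log₂P(x,y):
  X=0: 0.3555, 0.4012, 0.4218, 0.2301
  X=1: 0.2356, 0.2871, 0.0766, 0.1129
  X=2: 0.2637, 0.2043, 0.1481, 0.4806
Sum of the 12 terms: H(X,Y) = 3.2175 bits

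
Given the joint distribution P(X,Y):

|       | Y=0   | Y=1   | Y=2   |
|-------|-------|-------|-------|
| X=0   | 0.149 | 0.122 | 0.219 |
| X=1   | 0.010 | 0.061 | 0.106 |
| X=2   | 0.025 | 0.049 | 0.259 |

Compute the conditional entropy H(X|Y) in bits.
1.3746 bits

H(X|Y) = H(X,Y) - H(Y)

H(X,Y) = -Σ_{x,y} P(x,y) log₂ P(x,y). Per-cell terms -P(x,y)·log₂P(x,y):
  X=0: 0.40925, 0.37028, 0.47983
  X=1: 0.06644, 0.24614, 0.34321
  X=2: 0.13305, 0.21320, 0.50478
Sum of the 9 terms: H(X,Y) = 2.76618 bits

Marginal of Y (column sums):
  P(Y=0) = 0.149 + 0.010 + 0.025 = 0.184
  P(Y=1) = 0.122 + 0.061 + 0.049 = 0.232
  P(Y=2) = 0.219 + 0.106 + 0.259 = 0.584
H(Y) = -[0.184·log₂(0.184) + 0.232·log₂(0.232) + 0.584·log₂(0.584)]
  = 0.44937 + 0.48901 + 0.45316 = 1.39154 bits

H(X|Y) = H(X,Y) - H(Y) = 2.76618 - 1.39154 = 1.3746 bits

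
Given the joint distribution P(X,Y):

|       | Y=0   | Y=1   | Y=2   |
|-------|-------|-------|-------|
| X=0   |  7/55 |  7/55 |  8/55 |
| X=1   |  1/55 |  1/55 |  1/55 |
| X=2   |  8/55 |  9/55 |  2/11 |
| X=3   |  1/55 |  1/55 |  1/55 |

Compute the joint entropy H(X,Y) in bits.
3.0713 bits

H(X,Y) = -Σ_{x,y} P(x,y) log₂ P(x,y). Per-cell terms -P(x,y)·log₂P(x,y):
  X=0: 0.3785, 0.3785, 0.4046
  X=1: 0.1051, 0.1051, 0.1051
  X=2: 0.4046, 0.4273, 0.4472
  X=3: 0.1051, 0.1051, 0.1051
Sum of the 12 terms: H(X,Y) = 3.0713 bits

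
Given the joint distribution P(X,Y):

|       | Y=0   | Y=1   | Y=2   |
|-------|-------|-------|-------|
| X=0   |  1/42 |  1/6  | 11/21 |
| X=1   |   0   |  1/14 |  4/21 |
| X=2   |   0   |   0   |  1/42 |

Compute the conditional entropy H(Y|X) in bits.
0.9225 bits

H(Y|X) = H(X,Y) - H(X)

H(X,Y) = -Σ_{x,y} P(x,y) log₂ P(x,y). Per-cell terms -P(x,y)·log₂P(x,y):
  X=0: 0.12839, 0.43083, 0.48865
  X=1: 0.00000, 0.27195, 0.45568
  X=2: 0.00000, 0.00000, 0.12839
  (cells with P = 0 contribute 0)
Sum of the 9 terms: H(X,Y) = 1.90389 bits

Marginal of X (row sums):
  P(X=0) = 1/42 + 1/6 + 11/21 = 5/7
  P(X=1) = 0 + 1/14 + 4/21 = 11/42
  P(X=2) = 0 + 0 + 1/42 = 1/42
H(X) = -[(5/7)·log₂(5/7) + (11/42)·log₂(11/42) + (1/42)·log₂(1/42)]
  = 0.34673 + 0.50623 + 0.12839 = 0.98135 bits

H(Y|X) = H(X,Y) - H(X) = 1.90389 - 0.98135 = 0.9225 bits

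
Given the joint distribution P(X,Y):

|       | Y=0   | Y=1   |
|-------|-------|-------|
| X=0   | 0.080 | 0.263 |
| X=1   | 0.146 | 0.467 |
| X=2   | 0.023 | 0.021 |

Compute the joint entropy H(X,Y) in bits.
1.9588 bits

H(X,Y) = -Σ_{x,y} P(x,y) log₂ P(x,y). Per-cell terms -P(x,y)·log₂P(x,y):
  X=0: 0.2915, 0.5068
  X=1: 0.4053, 0.5130
  X=2: 0.1252, 0.1170
Sum of the 6 terms: H(X,Y) = 1.9588 bits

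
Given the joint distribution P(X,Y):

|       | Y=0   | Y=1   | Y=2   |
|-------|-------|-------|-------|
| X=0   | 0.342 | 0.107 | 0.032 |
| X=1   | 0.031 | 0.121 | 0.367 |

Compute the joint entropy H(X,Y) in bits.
2.0881 bits

H(X,Y) = -Σ_{x,y} P(x,y) log₂ P(x,y). Per-cell terms -P(x,y)·log₂P(x,y):
  X=0: 0.5294, 0.3450, 0.1589
  X=1: 0.1554, 0.3687, 0.5307
Sum of the 6 terms: H(X,Y) = 2.0881 bits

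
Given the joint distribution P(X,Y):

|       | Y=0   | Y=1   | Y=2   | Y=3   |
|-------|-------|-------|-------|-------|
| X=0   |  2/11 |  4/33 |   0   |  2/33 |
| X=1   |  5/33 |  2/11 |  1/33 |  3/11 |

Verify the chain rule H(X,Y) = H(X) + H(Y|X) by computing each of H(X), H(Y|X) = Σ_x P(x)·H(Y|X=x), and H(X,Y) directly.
H(X) = 0.9457 bits, H(Y|X) = 1.6394 bits, H(X,Y) = 2.5850 bits

Marginal of X (row sums):
  P(X=0) = 2/11 + 4/33 + 0 + 2/33 = 4/11
  P(X=1) = 5/33 + 2/11 + 1/33 + 3/11 = 7/11
H(X) = -[(4/11)·log₂(4/11) + (7/11)·log₂(7/11)]
  = 0.53070 + 0.41496 = 0.9457 bits

H(Y|X) = Σ_x P(x)·H(Y|X=x):
  X=0: P(X=0) = 4/11, P(Y|X=0) = (1/2, 1/3, 0, 1/6) → H(Y|X=0) = 1.45915
  X=1: P(X=1) = 7/11, P(Y|X=1) = (5/21, 2/7, 1/21, 3/7) → H(Y|X=1) = 1.74238
H(Y|X) = (4/11)·1.45915 + (7/11)·1.74238 = 1.6394 bits

H(X,Y) = -Σ_{x,y} P(x,y) log₂ P(x,y). Per-cell terms -P(x,y)·log₂P(x,y):
  X=0: 0.44717, 0.36902, 0.00000, 0.24511
  X=1: 0.41249, 0.44717, 0.15286, 0.51122
  (cells with P = 0 contribute 0)
Sum of the 8 terms: H(X,Y) = 2.5850 bits

Chain rule check:
  H(X) + H(Y|X) = 0.9457 + 1.6394 = 2.5851 bits
  H(X,Y) = 2.5850 bits
✓ Chain rule verified (Δ = 0.0001 is 4-dp rounding noise: each of the three values was rounded independently).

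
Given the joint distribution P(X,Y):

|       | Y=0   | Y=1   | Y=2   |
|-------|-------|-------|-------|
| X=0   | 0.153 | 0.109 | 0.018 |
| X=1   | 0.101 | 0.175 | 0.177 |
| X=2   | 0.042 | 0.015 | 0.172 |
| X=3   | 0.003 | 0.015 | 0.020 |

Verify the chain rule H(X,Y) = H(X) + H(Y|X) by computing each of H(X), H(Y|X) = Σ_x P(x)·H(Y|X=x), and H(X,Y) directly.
H(X) = 1.6980 bits, H(Y|X) = 1.3342 bits, H(X,Y) = 3.0322 bits

Marginal of X (row sums):
  P(X=0) = 0.153 + 0.109 + 0.018 = 0.280
  P(X=1) = 0.101 + 0.175 + 0.177 = 0.453
  P(X=2) = 0.042 + 0.015 + 0.172 = 0.229
  P(X=3) = 0.003 + 0.015 + 0.020 = 0.038
H(X) = -[0.280·log₂(0.280) + 0.453·log₂(0.453) + 0.229·log₂(0.229) + 0.038·log₂(0.038)]
  = 0.51422 + 0.51751 + 0.48699 + 0.17928 = 1.6980 bits

H(Y|X) = Σ_x P(x)·H(Y|X=x):
  X=0: P(X=0) = 0.280, P(Y|X=0) = (153/280, 109/280, 9/140) → H(Y|X=0) = 1.26081
  X=1: P(X=1) = 0.453, P(Y|X=1) = (101/453, 175/453, 59/151) → H(Y|X=1) = 1.54256
  X=2: P(X=2) = 0.229, P(Y|X=2) = (42/229, 15/229, 172/229) → H(Y|X=2) = 1.01650
  X=3: P(X=3) = 0.038, P(Y|X=3) = (3/38, 15/38, 10/19) → H(Y|X=3) = 1.30591
H(Y|X) = 0.280·1.26081 + 0.453·1.54256 + 0.229·1.01650 + 0.038·1.30591 = 1.3342 bits

H(X,Y) = -Σ_{x,y} P(x,y) log₂ P(x,y). Per-cell terms -P(x,y)·log₂P(x,y):
  X=0: 0.41438, 0.34854, 0.10433
  X=1: 0.33406, 0.44005, 0.44218
  X=2: 0.19209, 0.09088, 0.43680
  X=3: 0.02514, 0.09088, 0.11288
Sum of the 12 terms: H(X,Y) = 3.0322 bits

Chain rule check:
  H(X) + H(Y|X) = 1.6980 + 1.3342 = 3.0322 bits
  H(X,Y) = 3.0322 bits
✓ Chain rule verified.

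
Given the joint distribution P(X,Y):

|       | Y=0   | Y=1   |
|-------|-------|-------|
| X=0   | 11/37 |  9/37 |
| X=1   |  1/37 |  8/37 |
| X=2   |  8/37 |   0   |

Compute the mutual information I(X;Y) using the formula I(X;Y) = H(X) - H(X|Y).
0.3362 bits

I(X;Y) = H(X) - H(X|Y)

Marginal of X (row sums):
  P(X=0) = 11/37 + 9/37 = 20/37
  P(X=1) = 1/37 + 8/37 = 9/37
  P(X=2) = 8/37 + 0 = 8/37
H(X) = -[(20/37)·log₂(20/37) + (9/37)·log₂(9/37) + (8/37)·log₂(8/37)]
  = 0.47974 + 0.49610 + 0.47772 = 1.45356 bits

Marginal of Y (column sums):
  P(Y=0) = 11/37 + 1/37 + 8/37 = 20/37
  P(Y=1) = 9/37 + 8/37 + 0 = 17/37
H(X|Y) = Σ_y P(y)·H(X|Y=y):
  Y=0: P(Y=0) = 20/37, P(X|Y=0) = (11/20, 1/20, 2/5) → H(X|Y=0) = 1.21924
  Y=1: P(Y=1) = 17/37, P(X|Y=1) = (9/17, 8/17, 0) → H(X|Y=1) = 0.99750
H(X|Y) = (20/37)·1.21924 + (17/37)·0.99750 = 1.11736 bits

I(X;Y) = H(X) - H(X|Y) = 1.45356 - 1.11736 = 0.3362 bits

Cross-check via I(X;Y) = H(X) + H(Y) - H(X,Y): computing H(Y) from the column sums and H(X,Y) from the 6 cells in the same way gives H(Y) = 0.99525 bits and H(X,Y) = 2.11261 bits, so
I(X;Y) = 1.45356 + 0.99525 - 2.11261 = 0.3362 bits ✓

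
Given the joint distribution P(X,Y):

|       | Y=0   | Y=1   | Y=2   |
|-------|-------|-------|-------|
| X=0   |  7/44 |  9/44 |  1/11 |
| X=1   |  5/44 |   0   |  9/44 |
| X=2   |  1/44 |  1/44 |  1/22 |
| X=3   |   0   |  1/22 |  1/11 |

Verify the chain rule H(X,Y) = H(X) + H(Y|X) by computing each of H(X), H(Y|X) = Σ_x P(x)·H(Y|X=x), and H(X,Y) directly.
H(X) = 1.7492 bits, H(Y|X) = 1.2484 bits, H(X,Y) = 2.9976 bits

Marginal of X (row sums):
  P(X=0) = 7/44 + 9/44 + 1/11 = 5/11
  P(X=1) = 5/44 + 0 + 9/44 = 7/22
  P(X=2) = 1/44 + 1/44 + 1/22 = 1/11
  P(X=3) = 0 + 1/22 + 1/11 = 3/22
H(X) = -[(5/11)·log₂(5/11) + (7/22)·log₂(7/22) + (1/11)·log₂(1/11) + (3/22)·log₂(3/22)]
  = 0.51705 + 0.52566 + 0.31449 + 0.39197 = 1.7492 bits

H(Y|X) = Σ_x P(x)·H(Y|X=x):
  X=0: P(X=0) = 5/11, P(Y|X=0) = (7/20, 9/20, 1/5) → H(Y|X=0) = 1.51289
  X=1: P(X=1) = 7/22, P(Y|X=1) = (5/14, 0, 9/14) → H(Y|X=1) = 0.94029
  X=2: P(X=2) = 1/11, P(Y|X=2) = (1/4, 1/4, 1/2) → H(Y|X=2) = 1.50000
  X=3: P(X=3) = 3/22, P(Y|X=3) = (0, 1/3, 2/3) → H(Y|X=3) = 0.91830
H(Y|X) = (5/11)·1.51289 + (7/22)·0.94029 + (1/11)·1.50000 + (3/22)·0.91830 = 1.2484 bits

H(X,Y) = -Σ_{x,y} P(x,y) log₂ P(x,y). Per-cell terms -P(x,y)·log₂P(x,y):
  X=0: 0.42192, 0.46831, 0.31449
  X=1: 0.35653, 0.00000, 0.46831
  X=2: 0.12408, 0.12408, 0.20270
  X=3: 0.00000, 0.20270, 0.31449
  (cells with P = 0 contribute 0)
Sum of the 12 terms: H(X,Y) = 2.9976 bits

Chain rule check:
  H(X) + H(Y|X) = 1.7492 + 1.2484 = 2.9976 bits
  H(X,Y) = 2.9976 bits
✓ Chain rule verified.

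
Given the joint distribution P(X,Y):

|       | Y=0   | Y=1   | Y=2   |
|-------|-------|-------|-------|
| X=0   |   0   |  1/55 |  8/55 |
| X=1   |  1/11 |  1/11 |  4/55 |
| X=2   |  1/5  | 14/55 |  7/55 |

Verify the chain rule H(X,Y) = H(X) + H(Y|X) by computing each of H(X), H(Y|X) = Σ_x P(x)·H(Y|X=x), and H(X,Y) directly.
H(X) = 1.3844 bits, H(Y|X) = 1.3746 bits, H(X,Y) = 2.7590 bits

Marginal of X (row sums):
  P(X=0) = 0 + 1/55 + 8/55 = 9/55
  P(X=1) = 1/11 + 1/11 + 4/55 = 14/55
  P(X=2) = 1/5 + 14/55 + 7/55 = 32/55
H(X) = -[(9/55)·log₂(9/55) + (14/55)·log₂(14/55) + (32/55)·log₂(32/55)]
  = 0.42733 + 0.50247 + 0.45461 = 1.3844 bits

H(Y|X) = Σ_x P(x)·H(Y|X=x):
  X=0: P(X=0) = 9/55, P(Y|X=0) = (0, 1/9, 8/9) → H(Y|X=0) = 0.50326
  X=1: P(X=1) = 14/55, P(Y|X=1) = (5/14, 5/14, 2/7) → H(Y|X=1) = 1.57741
  X=2: P(X=2) = 32/55, P(Y|X=2) = (11/32, 7/16, 7/32) → H(Y|X=2) = 1.53099
H(Y|X) = (9/55)·0.50326 + (14/55)·1.57741 + (32/55)·1.53099 = 1.3746 bits

H(X,Y) = -Σ_{x,y} P(x,y) log₂ P(x,y). Per-cell terms -P(x,y)·log₂P(x,y):
  X=0: 0.00000, 0.10512, 0.40456
  X=1: 0.31449, 0.31449, 0.27501
  X=2: 0.46439, 0.50247, 0.37851
  (cells with P = 0 contribute 0)
Sum of the 9 terms: H(X,Y) = 2.7590 bits

Chain rule check:
  H(X) + H(Y|X) = 1.3844 + 1.3746 = 2.7590 bits
  H(X,Y) = 2.7590 bits
✓ Chain rule verified.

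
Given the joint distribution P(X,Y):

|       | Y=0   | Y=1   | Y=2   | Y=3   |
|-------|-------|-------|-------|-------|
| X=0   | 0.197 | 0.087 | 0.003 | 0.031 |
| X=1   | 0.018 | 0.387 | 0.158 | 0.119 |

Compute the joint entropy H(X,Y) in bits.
2.3691 bits

H(X,Y) = -Σ_{x,y} P(x,y) log₂ P(x,y). Per-cell terms -P(x,y)·log₂P(x,y):
  X=0: 0.46172, 0.30649, 0.02514, 0.15536
  X=1: 0.10433, 0.53003, 0.42060, 0.36545
Sum of the 8 terms: H(X,Y) = 2.3691 bits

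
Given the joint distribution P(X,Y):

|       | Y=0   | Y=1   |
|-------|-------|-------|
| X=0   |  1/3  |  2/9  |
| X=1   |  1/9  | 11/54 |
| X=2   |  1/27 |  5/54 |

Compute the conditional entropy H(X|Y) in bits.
1.3253 bits

H(X|Y) = H(X,Y) - H(Y)

H(X,Y) = -Σ_{x,y} P(x,y) log₂ P(x,y). Per-cell terms -P(x,y)·log₂P(x,y):
  X=0: 0.5283, 0.4822
  X=1: 0.3522, 0.4676
  X=2: 0.1761, 0.3179
Sum of the 6 terms: H(X,Y) = 2.3243 bits

Marginal of Y (column sums):
  P(Y=0) = 1/3 + 1/9 + 1/27 = 13/27
  P(Y=1) = 2/9 + 11/54 + 5/54 = 14/27
H(Y) = -[(13/27)·log₂(13/27) + (14/27)·log₂(14/27)]
  = 0.5077 + 0.4913 = 0.9990 bits

H(X|Y) = H(X,Y) - H(Y) = 2.3243 - 0.9990 = 1.3253 bits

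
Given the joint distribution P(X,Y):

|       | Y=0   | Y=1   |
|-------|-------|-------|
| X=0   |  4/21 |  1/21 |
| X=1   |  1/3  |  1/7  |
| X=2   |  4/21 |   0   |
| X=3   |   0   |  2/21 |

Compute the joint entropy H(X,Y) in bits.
2.3730 bits

H(X,Y) = -Σ_{x,y} P(x,y) log₂ P(x,y). Per-cell terms -P(x,y)·log₂P(x,y):
  X=0: 0.45568, 0.20916
  X=1: 0.52832, 0.40105
  X=2: 0.45568, 0.00000
  X=3: 0.00000, 0.32308
  (cells with P = 0 contribute 0)
Sum of the 8 terms: H(X,Y) = 2.3730 bits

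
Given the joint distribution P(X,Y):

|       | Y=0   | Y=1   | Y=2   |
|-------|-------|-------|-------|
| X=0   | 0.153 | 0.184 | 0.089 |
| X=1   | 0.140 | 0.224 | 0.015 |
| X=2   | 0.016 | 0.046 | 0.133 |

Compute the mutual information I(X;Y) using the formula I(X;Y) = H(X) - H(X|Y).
0.2151 bits

I(X;Y) = H(X) - H(X|Y)

Marginal of X (row sums):
  P(X=0) = 0.153 + 0.184 + 0.089 = 0.426
  P(X=1) = 0.140 + 0.224 + 0.015 = 0.379
  P(X=2) = 0.016 + 0.046 + 0.133 = 0.195
H(X) = -[0.426·log₂(0.426) + 0.379·log₂(0.379) + 0.195·log₂(0.195)]
  = 0.5244 + 0.5305 + 0.4599 = 1.5148 bits

Marginal of Y (column sums):
  P(Y=0) = 0.153 + 0.140 + 0.016 = 0.309
  P(Y=1) = 0.184 + 0.224 + 0.046 = 0.454
  P(Y=2) = 0.089 + 0.015 + 0.133 = 0.237
H(X|Y) = Σ_y P(y)·H(X|Y=y):
  Y=0: P(Y=0) = 0.309, P(X|Y=0) = (51/103, 140/309, 16/309) → H(X|Y=0) = 1.2408
  Y=1: P(Y=1) = 0.454, P(X|Y=1) = (92/227, 112/227, 23/227) → H(X|Y=1) = 1.3656
  Y=2: P(Y=2) = 0.237, P(X|Y=2) = (89/237, 5/79, 133/237) → H(X|Y=2) = 1.2504
H(X|Y) = 0.309·1.2408 + 0.454·1.3656 + 0.237·1.2504 = 1.2997 bits

I(X;Y) = H(X) - H(X|Y) = 1.5148 - 1.2997 = 0.2151 bits

Cross-check via I(X;Y) = H(X) + H(Y) - H(X,Y): computing H(Y) from the column sums and H(X,Y) from the 9 cells in the same way gives H(Y) = 1.5330 bits and H(X,Y) = 2.8327 bits, so
I(X;Y) = 1.5148 + 1.5330 - 2.8327 = 0.2151 bits ✓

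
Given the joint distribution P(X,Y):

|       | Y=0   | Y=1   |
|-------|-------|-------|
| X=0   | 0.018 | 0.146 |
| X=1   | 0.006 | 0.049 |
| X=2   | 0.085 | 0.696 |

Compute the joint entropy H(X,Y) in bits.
1.4333 bits

H(X,Y) = -Σ_{x,y} P(x,y) log₂ P(x,y). Per-cell terms -P(x,y)·log₂P(x,y):
  X=0: 0.1043, 0.4053
  X=1: 0.0443, 0.2132
  X=2: 0.3023, 0.3639
Sum of the 6 terms: H(X,Y) = 1.4333 bits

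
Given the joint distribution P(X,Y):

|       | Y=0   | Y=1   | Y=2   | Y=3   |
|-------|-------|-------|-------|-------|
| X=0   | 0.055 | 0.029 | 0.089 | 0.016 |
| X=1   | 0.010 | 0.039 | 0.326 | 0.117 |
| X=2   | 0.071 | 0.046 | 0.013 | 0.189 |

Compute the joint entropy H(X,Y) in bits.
2.9336 bits

H(X,Y) = -Σ_{x,y} P(x,y) log₂ P(x,y). Per-cell terms -P(x,y)·log₂P(x,y):
  X=0: 0.23014, 0.14813, 0.31061, 0.09545
  X=1: 0.06644, 0.18253, 0.52716, 0.36216
  X=2: 0.27094, 0.20434, 0.08145, 0.45427
Sum of the 12 terms: H(X,Y) = 2.9336 bits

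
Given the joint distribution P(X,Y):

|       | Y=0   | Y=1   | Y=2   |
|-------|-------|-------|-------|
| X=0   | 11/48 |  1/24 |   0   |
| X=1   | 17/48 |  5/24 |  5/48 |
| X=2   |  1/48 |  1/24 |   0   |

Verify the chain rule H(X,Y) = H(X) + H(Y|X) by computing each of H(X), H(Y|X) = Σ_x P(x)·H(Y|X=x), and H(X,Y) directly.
H(X) = 1.1504 bits, H(Y|X) = 1.1769 bits, H(X,Y) = 2.3273 bits

Marginal of X (row sums):
  P(X=0) = 11/48 + 1/24 + 0 = 13/48
  P(X=1) = 17/48 + 5/24 + 5/48 = 2/3
  P(X=2) = 1/48 + 1/24 + 0 = 1/16
H(X) = -[(13/48)·log₂(13/48) + (2/3)·log₂(2/3) + (1/16)·log₂(1/16)]
  = 0.5104 + 0.3900 + 0.2500 = 1.1504 bits

H(Y|X) = Σ_x P(x)·H(Y|X=x):
  X=0: P(X=0) = 13/48, P(Y|X=0) = (11/13, 2/13, 0) → H(Y|X=0) = 0.6194
  X=1: P(X=1) = 2/3, P(Y|X=1) = (17/32, 5/16, 5/32) → H(Y|X=1) = 1.4276
  X=2: P(X=2) = 1/16, P(Y|X=2) = (1/3, 2/3, 0) → H(Y|X=2) = 0.9183
H(Y|X) = (13/48)·0.6194 + (2/3)·1.4276 + (1/16)·0.9183 = 1.1769 bits

H(X,Y) = -Σ_{x,y} P(x,y) log₂ P(x,y). Per-cell terms -P(x,y)·log₂P(x,y):
  X=0: 0.4871, 0.1910, 0.0000
  X=1: 0.5304, 0.4715, 0.3399
  X=2: 0.1164, 0.1910, 0.0000
  (cells with P = 0 contribute 0)
Sum of the 9 terms: H(X,Y) = 2.3273 bits

Chain rule check:
  H(X) + H(Y|X) = 1.1504 + 1.1769 = 2.3273 bits
  H(X,Y) = 2.3273 bits
✓ Chain rule verified.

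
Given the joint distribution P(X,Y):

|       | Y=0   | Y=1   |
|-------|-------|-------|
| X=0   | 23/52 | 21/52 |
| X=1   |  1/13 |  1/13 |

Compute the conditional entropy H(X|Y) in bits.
0.6192 bits

H(X|Y) = H(X,Y) - H(Y)

H(X,Y) = -Σ_{x,y} P(x,y) log₂ P(x,y). Per-cell terms -P(x,y)·log₂P(x,y):
  X=0: 0.52054, 0.52828
  X=1: 0.28465, 0.28465
Sum of the 4 terms: H(X,Y) = 1.6181 bits

Marginal of Y (column sums):
  P(Y=0) = 23/52 + 1/13 = 27/52
  P(Y=1) = 21/52 + 1/13 = 25/52
H(Y) = -[(27/52)·log₂(27/52) + (25/52)·log₂(25/52)]
  = 0.49096 + 0.50797 = 0.9989 bits

H(X|Y) = H(X,Y) - H(Y) = 1.6181 - 0.9989 = 0.6192 bits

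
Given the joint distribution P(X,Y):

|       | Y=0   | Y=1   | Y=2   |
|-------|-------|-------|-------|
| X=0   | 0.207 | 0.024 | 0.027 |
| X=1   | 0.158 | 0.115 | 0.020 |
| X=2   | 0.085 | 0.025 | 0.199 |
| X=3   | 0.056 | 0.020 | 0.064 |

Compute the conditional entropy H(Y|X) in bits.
1.1871 bits

H(Y|X) = H(X,Y) - H(X)

H(X,Y) = -Σ_{x,y} P(x,y) log₂ P(x,y). Per-cell terms -P(x,y)·log₂P(x,y):
  X=0: 0.4704, 0.1291, 0.1407
  X=1: 0.4206, 0.3588, 0.1129
  X=2: 0.3023, 0.1330, 0.4635
  X=3: 0.2329, 0.1129, 0.2538
Sum of the 12 terms: H(X,Y) = 3.1309 bits

Marginal of X (row sums):
  P(X=0) = 0.207 + 0.024 + 0.027 = 0.258
  P(X=1) = 0.158 + 0.115 + 0.020 = 0.293
  P(X=2) = 0.085 + 0.025 + 0.199 = 0.309
  P(X=3) = 0.056 + 0.020 + 0.064 = 0.140
H(X) = -[0.258·log₂(0.258) + 0.293·log₂(0.293) + 0.309·log₂(0.309) + 0.140·log₂(0.140)]
  = 0.5043 + 0.5189 + 0.5235 + 0.3971 = 1.9438 bits

H(Y|X) = H(X,Y) - H(X) = 3.1309 - 1.9438 = 1.1871 bits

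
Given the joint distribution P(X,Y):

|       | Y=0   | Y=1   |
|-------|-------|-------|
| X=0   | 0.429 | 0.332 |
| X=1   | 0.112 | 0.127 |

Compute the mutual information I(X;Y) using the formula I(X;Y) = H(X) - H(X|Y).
0.0048 bits

I(X;Y) = H(X) - H(X|Y)

Marginal of X (row sums):
  P(X=0) = 0.429 + 0.332 = 0.761
  P(X=1) = 0.112 + 0.127 = 0.239
H(X) = -[0.761·log₂(0.761) + 0.239·log₂(0.239)]
  = 0.299858 + 0.493515 = 0.79337 bits

Marginal of Y (column sums):
  P(Y=0) = 0.429 + 0.112 = 0.541
  P(Y=1) = 0.332 + 0.127 = 0.459
H(X|Y) = Σ_y P(y)·H(X|Y=y):
  Y=0: P(Y=0) = 0.541, P(X|Y=0) = (429/541, 112/541) → H(X|Y=0) = 0.735756
  Y=1: P(Y=1) = 0.459, P(X|Y=1) = (332/459, 127/459) → H(X|Y=1) = 0.850899
H(X|Y) = 0.541·0.735756 + 0.459·0.850899 = 0.78861 bits

I(X;Y) = H(X) - H(X|Y) = 0.79337 - 0.78861 = 0.0048 bits

Cross-check via I(X;Y) = H(X) + H(Y) - H(X,Y): computing H(Y) from the column sums and H(X,Y) from the 4 cells in the same way gives H(Y) = 0.99514 bits and H(X,Y) = 1.78375 bits, so
I(X;Y) = 0.79337 + 0.99514 - 1.78375 = 0.0048 bits ✓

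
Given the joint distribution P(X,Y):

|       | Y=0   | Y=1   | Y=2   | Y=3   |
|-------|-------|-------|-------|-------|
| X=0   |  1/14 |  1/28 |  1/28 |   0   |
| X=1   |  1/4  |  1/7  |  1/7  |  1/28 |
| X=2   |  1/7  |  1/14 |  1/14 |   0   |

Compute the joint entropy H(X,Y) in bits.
3.0341 bits

H(X,Y) = -Σ_{x,y} P(x,y) log₂ P(x,y). Per-cell terms -P(x,y)·log₂P(x,y):
  X=0: 0.27195, 0.17169, 0.17169, 0.00000
  X=1: 0.50000, 0.40105, 0.40105, 0.17169
  X=2: 0.40105, 0.27195, 0.27195, 0.00000
  (cells with P = 0 contribute 0)
Sum of the 12 terms: H(X,Y) = 3.0341 bits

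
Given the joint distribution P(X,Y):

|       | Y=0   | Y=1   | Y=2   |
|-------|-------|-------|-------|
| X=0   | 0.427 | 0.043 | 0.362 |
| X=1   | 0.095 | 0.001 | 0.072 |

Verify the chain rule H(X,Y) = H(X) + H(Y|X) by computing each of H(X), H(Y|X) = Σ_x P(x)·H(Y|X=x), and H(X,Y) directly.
H(X) = 0.6531 bits, H(Y|X) = 1.2029 bits, H(X,Y) = 1.8560 bits

Marginal of X (row sums):
  P(X=0) = 0.427 + 0.043 + 0.362 = 0.832
  P(X=1) = 0.095 + 0.001 + 0.072 = 0.168
H(X) = -[0.832·log₂(0.832) + 0.168·log₂(0.168)]
  = 0.2208 + 0.4323 = 0.6531 bits

H(Y|X) = Σ_x P(x)·H(Y|X=x):
  X=0: P(X=0) = 0.832, P(Y|X=0) = (427/832, 43/832, 181/416) → H(Y|X=0) = 1.2372
  X=1: P(X=1) = 0.168, P(Y|X=1) = (95/168, 1/168, 3/7) → H(Y|X=1) = 1.0330
H(Y|X) = 0.832·1.2372 + 0.168·1.0330 = 1.2029 bits

H(X,Y) = -Σ_{x,y} P(x,y) log₂ P(x,y). Per-cell terms -P(x,y)·log₂P(x,y):
  X=0: 0.5242, 0.1952, 0.5307
  X=1: 0.3226, 0.0100, 0.2733
Sum of the 6 terms: H(X,Y) = 1.8560 bits

Chain rule check:
  H(X) + H(Y|X) = 0.6531 + 1.2029 = 1.8560 bits
  H(X,Y) = 1.8560 bits
✓ Chain rule verified.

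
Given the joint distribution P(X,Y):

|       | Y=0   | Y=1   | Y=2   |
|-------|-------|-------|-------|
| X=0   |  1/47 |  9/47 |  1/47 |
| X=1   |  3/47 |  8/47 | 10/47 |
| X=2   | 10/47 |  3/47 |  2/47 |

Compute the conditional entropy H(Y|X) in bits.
1.2429 bits

H(Y|X) = H(X,Y) - H(X)

H(X,Y) = -Σ_{x,y} P(x,y) log₂ P(x,y). Per-cell terms -P(x,y)·log₂P(x,y):
  X=0: 0.118183, 0.456638, 0.118183
  X=1: 0.253380, 0.434824, 0.475034
  X=2: 0.475034, 0.253380, 0.193812
Sum of the 9 terms: H(X,Y) = 2.77847 bits

Marginal of X (row sums):
  P(X=0) = 1/47 + 9/47 + 1/47 = 11/47
  P(X=1) = 3/47 + 8/47 + 10/47 = 21/47
  P(X=2) = 10/47 + 3/47 + 2/47 = 15/47
H(X) = -[(11/47)·log₂(11/47) + (21/47)·log₂(21/47) + (15/47)·log₂(15/47)]
  = 0.490356 + 0.519313 + 0.525861 = 1.53553 bits

H(Y|X) = H(X,Y) - H(X) = 2.77847 - 1.53553 = 1.2429 bits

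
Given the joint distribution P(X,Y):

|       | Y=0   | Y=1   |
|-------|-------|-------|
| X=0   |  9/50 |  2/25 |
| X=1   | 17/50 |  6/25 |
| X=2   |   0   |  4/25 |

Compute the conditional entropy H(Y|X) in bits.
0.7990 bits

H(Y|X) = H(X,Y) - H(X)

H(X,Y) = -Σ_{x,y} P(x,y) log₂ P(x,y). Per-cell terms -P(x,y)·log₂P(x,y):
  X=0: 0.4453, 0.2915
  X=1: 0.5292, 0.4941
  X=2: 0.0000, 0.4230
  (cells with P = 0 contribute 0)
Sum of the 6 terms: H(X,Y) = 2.1831 bits

Marginal of X (row sums):
  P(X=0) = 9/50 + 2/25 = 13/50
  P(X=1) = 17/50 + 6/25 = 29/50
  P(X=2) = 0 + 4/25 = 4/25
H(X) = -[(13/50)·log₂(13/50) + (29/50)·log₂(29/50) + (4/25)·log₂(4/25)]
  = 0.5053 + 0.4558 + 0.4230 = 1.3841 bits

H(Y|X) = H(X,Y) - H(X) = 2.1831 - 1.3841 = 0.7990 bits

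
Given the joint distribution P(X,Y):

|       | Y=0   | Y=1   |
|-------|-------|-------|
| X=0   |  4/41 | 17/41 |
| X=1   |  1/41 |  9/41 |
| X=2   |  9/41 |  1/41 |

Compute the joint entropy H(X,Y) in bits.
2.0760 bits

H(X,Y) = -Σ_{x,y} P(x,y) log₂ P(x,y). Per-cell terms -P(x,y)·log₂P(x,y):
  X=0: 0.3276, 0.5266
  X=1: 0.1307, 0.4802
  X=2: 0.4802, 0.1307
Sum of the 6 terms: H(X,Y) = 2.0760 bits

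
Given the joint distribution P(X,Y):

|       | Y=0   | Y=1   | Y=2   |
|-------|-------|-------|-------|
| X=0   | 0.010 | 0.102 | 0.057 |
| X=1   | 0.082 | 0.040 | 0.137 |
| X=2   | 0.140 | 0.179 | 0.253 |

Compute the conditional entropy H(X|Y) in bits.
1.3210 bits

H(X|Y) = H(X,Y) - H(Y)

H(X,Y) = -Σ_{x,y} P(x,y) log₂ P(x,y). Per-cell terms -P(x,y)·log₂P(x,y):
  X=0: 0.0664, 0.3359, 0.2356
  X=1: 0.2959, 0.1858, 0.3929
  X=2: 0.3971, 0.4443, 0.5016
Sum of the 9 terms: H(X,Y) = 2.8555 bits

Marginal of Y (column sums):
  P(Y=0) = 0.010 + 0.082 + 0.140 = 0.232
  P(Y=1) = 0.102 + 0.040 + 0.179 = 0.321
  P(Y=2) = 0.057 + 0.137 + 0.253 = 0.447
H(Y) = -[0.232·log₂(0.232) + 0.321·log₂(0.321) + 0.447·log₂(0.447)]
  = 0.4890 + 0.5262 + 0.5193 = 1.5345 bits

H(X|Y) = H(X,Y) - H(Y) = 2.8555 - 1.5345 = 1.3210 bits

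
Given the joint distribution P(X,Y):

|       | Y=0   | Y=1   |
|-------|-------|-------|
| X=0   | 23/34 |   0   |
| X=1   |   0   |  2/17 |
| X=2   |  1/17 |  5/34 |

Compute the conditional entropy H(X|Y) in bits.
0.5581 bits

H(X|Y) = H(X,Y) - H(Y)

H(X,Y) = -Σ_{x,y} P(x,y) log₂ P(x,y). Per-cell terms -P(x,y)·log₂P(x,y):
  X=0: 0.38146, 0.00000
  X=1: 0.00000, 0.36323
  X=2: 0.24044, 0.40670
  (cells with P = 0 contribute 0)
Sum of the 6 terms: H(X,Y) = 1.39183 bits

Marginal of Y (column sums):
  P(Y=0) = 23/34 + 0 + 1/17 = 25/34
  P(Y=1) = 0 + 2/17 + 5/34 = 9/34
H(Y) = -[(25/34)·log₂(25/34) + (9/34)·log₂(9/34)]
  = 0.32618 + 0.50758 = 0.83376 bits

H(X|Y) = H(X,Y) - H(Y) = 1.39183 - 0.83376 = 0.5581 bits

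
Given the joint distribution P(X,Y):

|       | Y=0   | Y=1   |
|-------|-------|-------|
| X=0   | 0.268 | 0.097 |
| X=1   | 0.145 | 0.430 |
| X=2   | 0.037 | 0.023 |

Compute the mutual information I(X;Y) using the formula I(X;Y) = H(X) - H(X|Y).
0.1618 bits

I(X;Y) = H(X) - H(X|Y)

Marginal of X (row sums):
  P(X=0) = 0.268 + 0.097 = 0.365
  P(X=1) = 0.145 + 0.430 = 0.575
  P(X=2) = 0.037 + 0.023 = 0.060
H(X) = -[0.365·log₂(0.365) + 0.575·log₂(0.575) + 0.060·log₂(0.060)]
  = 0.5307 + 0.4591 + 0.2435 = 1.2333 bits

Marginal of Y (column sums):
  P(Y=0) = 0.268 + 0.145 + 0.037 = 0.450
  P(Y=1) = 0.097 + 0.430 + 0.023 = 0.550
H(X|Y) = Σ_y P(y)·H(X|Y=y):
  Y=0: P(Y=0) = 0.450, P(X|Y=0) = (134/225, 29/90, 37/450) → H(X|Y=0) = 1.2681
  Y=1: P(Y=1) = 0.550, P(X|Y=1) = (97/550, 43/55, 23/550) → H(X|Y=1) = 0.9106
H(X|Y) = 0.450·1.2681 + 0.550·0.9106 = 1.0715 bits

I(X;Y) = H(X) - H(X|Y) = 1.2333 - 1.0715 = 0.1618 bits

Cross-check via I(X;Y) = H(X) + H(Y) - H(X,Y): computing H(Y) from the column sums and H(X,Y) from the 6 cells in the same way gives H(Y) = 0.9928 bits and H(X,Y) = 2.0643 bits, so
I(X;Y) = 1.2333 + 0.9928 - 2.0643 = 0.1618 bits ✓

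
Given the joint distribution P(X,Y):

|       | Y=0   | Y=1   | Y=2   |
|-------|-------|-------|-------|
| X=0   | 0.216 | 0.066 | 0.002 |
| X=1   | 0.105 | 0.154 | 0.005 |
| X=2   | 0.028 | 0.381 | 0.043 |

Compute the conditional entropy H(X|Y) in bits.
1.2320 bits

H(X|Y) = H(X,Y) - H(Y)

H(X,Y) = -Σ_{x,y} P(x,y) log₂ P(x,y). Per-cell terms -P(x,y)·log₂P(x,y):
  X=0: 0.47755, 0.25881, 0.01793
  X=1: 0.34141, 0.41565, 0.03822
  X=2: 0.14444, 0.53040, 0.19520
Sum of the 9 terms: H(X,Y) = 2.4196 bits

Marginal of Y (column sums):
  P(Y=0) = 0.216 + 0.105 + 0.028 = 0.349
  P(Y=1) = 0.066 + 0.154 + 0.381 = 0.601
  P(Y=2) = 0.002 + 0.005 + 0.043 = 0.050
H(Y) = -[0.349·log₂(0.349) + 0.601·log₂(0.601) + 0.050·log₂(0.050)]
  = 0.53003 + 0.44147 + 0.21610 = 1.1876 bits

H(X|Y) = H(X,Y) - H(Y) = 2.4196 - 1.1876 = 1.2320 bits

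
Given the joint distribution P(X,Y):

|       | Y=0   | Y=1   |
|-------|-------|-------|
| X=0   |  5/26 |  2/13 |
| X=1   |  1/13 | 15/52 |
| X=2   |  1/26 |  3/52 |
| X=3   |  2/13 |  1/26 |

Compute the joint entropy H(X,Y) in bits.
2.6893 bits

H(X,Y) = -Σ_{x,y} P(x,y) log₂ P(x,y). Per-cell terms -P(x,y)·log₂P(x,y):
  X=0: 0.45741, 0.41545
  X=1: 0.28465, 0.51737
  X=2: 0.18079, 0.23743
  X=3: 0.41545, 0.18079
Sum of the 8 terms: H(X,Y) = 2.6893 bits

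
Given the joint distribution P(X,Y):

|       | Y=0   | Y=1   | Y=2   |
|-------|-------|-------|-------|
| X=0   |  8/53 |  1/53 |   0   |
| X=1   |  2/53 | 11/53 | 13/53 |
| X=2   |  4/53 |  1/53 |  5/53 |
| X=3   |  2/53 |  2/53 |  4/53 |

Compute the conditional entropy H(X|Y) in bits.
1.4517 bits

H(X|Y) = H(X,Y) - H(Y)

H(X,Y) = -Σ_{x,y} P(x,y) log₂ P(x,y). Per-cell terms -P(x,y)·log₂P(x,y):
  X=0: 0.41176, 0.10807, 0.00000
  X=1: 0.17841, 0.47082, 0.49731
  X=2: 0.28135, 0.10807, 0.32132
  X=3: 0.17841, 0.17841, 0.28135
  (cells with P = 0 contribute 0)
Sum of the 12 terms: H(X,Y) = 3.0153 bits

Marginal of Y (column sums):
  P(Y=0) = 8/53 + 2/53 + 4/53 + 2/53 = 16/53
  P(Y=1) = 1/53 + 11/53 + 1/53 + 2/53 = 15/53
  P(Y=2) = 0 + 13/53 + 5/53 + 4/53 = 22/53
H(Y) = -[(16/53)·log₂(16/53) + (15/53)·log₂(15/53) + (22/53)·log₂(22/53)]
  = 0.52164 + 0.51539 + 0.52654 = 1.5636 bits

H(X|Y) = H(X,Y) - H(Y) = 3.0153 - 1.5636 = 1.4517 bits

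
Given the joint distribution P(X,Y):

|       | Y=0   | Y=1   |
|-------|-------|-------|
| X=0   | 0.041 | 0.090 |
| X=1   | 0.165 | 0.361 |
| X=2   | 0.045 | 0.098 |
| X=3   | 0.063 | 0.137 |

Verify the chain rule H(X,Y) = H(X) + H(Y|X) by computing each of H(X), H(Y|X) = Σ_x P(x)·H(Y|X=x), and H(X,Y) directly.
H(X) = 1.7373 bits, H(Y|X) = 0.8977 bits, H(X,Y) = 2.6350 bits

Marginal of X (row sums):
  P(X=0) = 0.041 + 0.090 = 0.131
  P(X=1) = 0.165 + 0.361 = 0.526
  P(X=2) = 0.045 + 0.098 = 0.143
  P(X=3) = 0.063 + 0.137 = 0.200
H(X) = -[0.131·log₂(0.131) + 0.526·log₂(0.526) + 0.143·log₂(0.143) + 0.200·log₂(0.200)]
  = 0.38414 + 0.48753 + 0.40125 + 0.46439 = 1.7373 bits

H(Y|X) = Σ_x P(x)·H(Y|X=x):
  X=0: P(X=0) = 0.131, P(Y|X=0) = (41/131, 90/131) → H(Y|X=0) = 0.89658
  X=1: P(X=1) = 0.526, P(Y|X=1) = (165/526, 361/526) → H(Y|X=1) = 0.89739
  X=2: P(X=2) = 0.143, P(Y|X=2) = (45/143, 98/143) → H(Y|X=2) = 0.89851
  X=3: P(X=3) = 0.200, P(Y|X=3) = (63/200, 137/200) → H(Y|X=3) = 0.89886
H(Y|X) = 0.131·0.89658 + 0.526·0.89739 + 0.143·0.89851 + 0.200·0.89886 = 0.8977 bits

H(X,Y) = -Σ_{x,y} P(x,y) log₂ P(x,y). Per-cell terms -P(x,y)·log₂P(x,y):
  X=0: 0.18894, 0.31265
  X=1: 0.42891, 0.53064
  X=2: 0.20133, 0.32841
  X=3: 0.25128, 0.39288
Sum of the 8 terms: H(X,Y) = 2.6350 bits

Chain rule check:
  H(X) + H(Y|X) = 1.7373 + 0.8977 = 2.6350 bits
  H(X,Y) = 2.6350 bits
✓ Chain rule verified.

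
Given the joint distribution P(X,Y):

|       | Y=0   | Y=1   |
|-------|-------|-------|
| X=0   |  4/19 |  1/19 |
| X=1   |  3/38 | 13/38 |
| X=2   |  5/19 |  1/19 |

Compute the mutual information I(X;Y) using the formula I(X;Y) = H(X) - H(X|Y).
0.3036 bits

I(X;Y) = H(X) - H(X|Y)

Marginal of X (row sums):
  P(X=0) = 4/19 + 1/19 = 5/19
  P(X=1) = 3/38 + 13/38 = 8/19
  P(X=2) = 5/19 + 1/19 = 6/19
H(X) = -[(5/19)·log₂(5/19) + (8/19)·log₂(8/19) + (6/19)·log₂(6/19)]
  = 0.50684 + 0.52544 + 0.52515 = 1.5574 bits

Marginal of Y (column sums):
  P(Y=0) = 4/19 + 3/38 + 5/19 = 21/38
  P(Y=1) = 1/19 + 13/38 + 1/19 = 17/38
H(X|Y) = Σ_y P(y)·H(X|Y=y):
  Y=0: P(Y=0) = 21/38, P(X|Y=0) = (8/21, 1/7, 10/21) → H(X|Y=0) = 1.44117
  Y=1: P(Y=1) = 17/38, P(X|Y=1) = (2/17, 13/17, 2/17) → H(X|Y=1) = 1.02242
H(X|Y) = (21/38)·1.44117 + (17/38)·1.02242 = 1.2538 bits

I(X;Y) = H(X) - H(X|Y) = 1.5574 - 1.2538 = 0.3036 bits

Cross-check via I(X;Y) = H(X) + H(Y) - H(X,Y): computing H(Y) from the column sums and H(X,Y) from the 6 cells in the same way gives H(Y) = 0.9920 bits and H(X,Y) = 2.2458 bits, so
I(X;Y) = 1.5574 + 0.9920 - 2.2458 = 0.3036 bits ✓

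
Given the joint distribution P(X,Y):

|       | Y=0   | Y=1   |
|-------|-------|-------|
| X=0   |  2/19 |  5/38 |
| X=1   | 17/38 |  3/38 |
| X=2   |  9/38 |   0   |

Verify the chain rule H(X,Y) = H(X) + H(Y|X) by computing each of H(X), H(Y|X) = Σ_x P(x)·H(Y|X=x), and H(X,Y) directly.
H(X) = 1.4717 bits, H(Y|X) = 0.5557 bits, H(X,Y) = 2.0274 bits

Marginal of X (row sums):
  P(X=0) = 2/19 + 5/38 = 9/38
  P(X=1) = 17/38 + 3/38 = 10/19
  P(X=2) = 9/38 + 0 = 9/38
H(X) = -[(9/38)·log₂(9/38) + (10/19)·log₂(10/19) + (9/38)·log₂(9/38)]
  = 0.49216 + 0.48737 + 0.49216 = 1.4717 bits

H(Y|X) = Σ_x P(x)·H(Y|X=x):
  X=0: P(X=0) = 9/38, P(Y|X=0) = (4/9, 5/9) → H(Y|X=0) = 0.99108
  X=1: P(X=1) = 10/19, P(Y|X=1) = (17/20, 3/20) → H(Y|X=1) = 0.60984
  X=2: P(X=2) = 9/38, P(Y|X=2) = (1, 0) → H(Y|X=2) = 0.00000
H(Y|X) = (9/38)·0.99108 + (10/19)·0.60984 + (9/38)·0.00000 = 0.5557 bits

H(X,Y) = -Σ_{x,y} P(x,y) log₂ P(x,y). Per-cell terms -P(x,y)·log₂P(x,y):
  X=0: 0.34189, 0.38500
  X=1: 0.51916, 0.28918
  X=2: 0.49216, 0.00000
  (cells with P = 0 contribute 0)
Sum of the 6 terms: H(X,Y) = 2.0274 bits

Chain rule check:
  H(X) + H(Y|X) = 1.4717 + 0.5557 = 2.0274 bits
  H(X,Y) = 2.0274 bits
✓ Chain rule verified.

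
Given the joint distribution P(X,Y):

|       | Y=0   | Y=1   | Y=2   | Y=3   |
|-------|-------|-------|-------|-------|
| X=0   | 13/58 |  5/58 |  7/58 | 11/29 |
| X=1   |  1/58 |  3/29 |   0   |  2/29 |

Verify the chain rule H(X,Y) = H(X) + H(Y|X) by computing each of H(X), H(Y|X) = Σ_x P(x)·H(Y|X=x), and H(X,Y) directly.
H(X) = 0.7007 bits, H(Y|X) = 1.6920 bits, H(X,Y) = 2.3927 bits

Marginal of X (row sums):
  P(X=0) = 13/58 + 5/58 + 7/58 + 11/29 = 47/58
  P(X=1) = 1/58 + 3/29 + 0 + 2/29 = 11/58
H(X) = -[(47/58)·log₂(47/58) + (11/58)·log₂(11/58)]
  = 0.245852 + 0.454897 = 0.7007 bits

H(Y|X) = Σ_x P(x)·H(Y|X=x):
  X=0: P(X=0) = 47/58, P(Y|X=0) = (13/47, 5/47, 7/47, 22/47) → H(Y|X=0) = 1.778539
  X=1: P(X=1) = 11/58, P(Y|X=1) = (1/11, 6/11, 0, 4/11) → H(Y|X=1) = 1.322179
H(Y|X) = (47/58)·1.778539 + (11/58)·1.322179 = 1.6920 bits

H(X,Y) = -Σ_{x,y} P(x,y) log₂ P(x,y). Per-cell terms -P(x,y)·log₂P(x,y):
  X=0: 0.483587, 0.304832, 0.368179, 0.530484
  X=1: 0.101000, 0.338588, 0.000000, 0.266068
  (cells with P = 0 contribute 0)
Sum of the 8 terms: H(X,Y) = 2.3927 bits

Chain rule check:
  H(X) + H(Y|X) = 0.7007 + 1.6920 = 2.3927 bits
  H(X,Y) = 2.3927 bits
✓ Chain rule verified.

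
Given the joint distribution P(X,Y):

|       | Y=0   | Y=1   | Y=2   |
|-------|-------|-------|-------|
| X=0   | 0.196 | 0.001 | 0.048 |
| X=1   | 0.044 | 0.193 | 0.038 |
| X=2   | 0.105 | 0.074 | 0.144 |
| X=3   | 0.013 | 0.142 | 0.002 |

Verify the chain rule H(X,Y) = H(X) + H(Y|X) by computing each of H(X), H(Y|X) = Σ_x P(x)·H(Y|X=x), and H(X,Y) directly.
H(X) = 1.9553 bits, H(Y|X) = 1.0826 bits, H(X,Y) = 3.0379 bits

Marginal of X (row sums):
  P(X=0) = 0.196 + 0.001 + 0.048 = 0.245
  P(X=1) = 0.044 + 0.193 + 0.038 = 0.275
  P(X=2) = 0.105 + 0.074 + 0.144 = 0.323
  P(X=3) = 0.013 + 0.142 + 0.002 = 0.157
H(X) = -[0.245·log₂(0.245) + 0.275·log₂(0.275) + 0.323·log₂(0.323) + 0.157·log₂(0.157)]
  = 0.49714 + 0.51219 + 0.52662 + 0.41937 = 1.9553 bits

H(Y|X) = Σ_x P(x)·H(Y|X=x):
  X=0: P(X=0) = 0.245, P(Y|X=0) = (4/5, 1/245, 48/245) → H(Y|X=0) = 0.75067
  X=1: P(X=1) = 0.275, P(Y|X=1) = (4/25, 193/275, 38/275) → H(Y|X=1) = 1.17609
  X=2: P(X=2) = 0.323, P(Y|X=2) = (105/323, 74/323, 144/323) → H(Y|X=2) = 1.53364
  X=3: P(X=3) = 0.157, P(Y|X=3) = (13/157, 142/157, 2/157) → H(Y|X=3) = 0.50883
H(Y|X) = 0.245·0.75067 + 0.275·1.17609 + 0.323·1.53364 + 0.157·0.50883 = 1.0826 bits

H(X,Y) = -Σ_{x,y} P(x,y) log₂ P(x,y). Per-cell terms -P(x,y)·log₂P(x,y):
  X=0: 0.46081, 0.00997, 0.21028
  X=1: 0.19828, 0.45805, 0.17928
  X=2: 0.34141, 0.27797, 0.40260
  X=3: 0.08145, 0.39988, 0.01793
Sum of the 12 terms: H(X,Y) = 3.0379 bits

Chain rule check:
  H(X) + H(Y|X) = 1.9553 + 1.0826 = 3.0379 bits
  H(X,Y) = 3.0379 bits
✓ Chain rule verified.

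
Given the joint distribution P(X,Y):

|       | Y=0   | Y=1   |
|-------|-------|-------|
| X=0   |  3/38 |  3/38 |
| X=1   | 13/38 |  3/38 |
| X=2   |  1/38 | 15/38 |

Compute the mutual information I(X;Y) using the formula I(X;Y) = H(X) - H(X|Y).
0.3989 bits

I(X;Y) = H(X) - H(X|Y)

Marginal of X (row sums):
  P(X=0) = 3/38 + 3/38 = 3/19
  P(X=1) = 13/38 + 3/38 = 8/19
  P(X=2) = 1/38 + 15/38 = 8/19
H(X) = -[(3/19)·log₂(3/19) + (8/19)·log₂(8/19) + (8/19)·log₂(8/19)]
  = 0.420468 + 0.525443 + 0.525443 = 1.47135 bits

Marginal of Y (column sums):
  P(Y=0) = 3/38 + 13/38 + 1/38 = 17/38
  P(Y=1) = 3/38 + 3/38 + 15/38 = 21/38
H(X|Y) = Σ_y P(y)·H(X|Y=y):
  Y=0: P(Y=0) = 17/38, P(X|Y=0) = (3/17, 13/17, 1/17) → H(X|Y=0) = 0.978016
  Y=1: P(Y=1) = 21/38, P(X|Y=1) = (1/7, 1/7, 5/7) → H(X|Y=1) = 1.148835
H(X|Y) = (17/38)·0.978016 + (21/38)·1.148835 = 1.07242 bits

I(X;Y) = H(X) - H(X|Y) = 1.47135 - 1.07242 = 0.3989 bits

Cross-check via I(X;Y) = H(X) + H(Y) - H(X,Y): computing H(Y) from the column sums and H(X,Y) from the 6 cells in the same way gives H(Y) = 0.99199 bits and H(X,Y) = 2.06441 bits, so
I(X;Y) = 1.47135 + 0.99199 - 2.06441 = 0.3989 bits ✓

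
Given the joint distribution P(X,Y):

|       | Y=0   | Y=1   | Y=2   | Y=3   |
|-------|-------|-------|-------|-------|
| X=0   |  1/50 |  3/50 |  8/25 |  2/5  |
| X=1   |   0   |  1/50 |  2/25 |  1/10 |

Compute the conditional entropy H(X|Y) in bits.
0.7146 bits

H(X|Y) = H(X,Y) - H(Y)

H(X,Y) = -Σ_{x,y} P(x,y) log₂ P(x,y). Per-cell terms -P(x,y)·log₂P(x,y):
  X=0: 0.1129, 0.2435, 0.5260, 0.5288
  X=1: 0.0000, 0.1129, 0.2915, 0.3322
  (cells with P = 0 contribute 0)
Sum of the 8 terms: H(X,Y) = 2.1478 bits

Marginal of Y (column sums):
  P(Y=0) = 1/50 + 0 = 1/50
  P(Y=1) = 3/50 + 1/50 = 2/25
  P(Y=2) = 8/25 + 2/25 = 2/5
  P(Y=3) = 2/5 + 1/10 = 1/2
H(Y) = -[(1/50)·log₂(1/50) + (2/25)·log₂(2/25) + (2/5)·log₂(2/5) + (1/2)·log₂(1/2)]
  = 0.1129 + 0.2915 + 0.5288 + 0.5000 = 1.4332 bits

H(X|Y) = H(X,Y) - H(Y) = 2.1478 - 1.4332 = 0.7146 bits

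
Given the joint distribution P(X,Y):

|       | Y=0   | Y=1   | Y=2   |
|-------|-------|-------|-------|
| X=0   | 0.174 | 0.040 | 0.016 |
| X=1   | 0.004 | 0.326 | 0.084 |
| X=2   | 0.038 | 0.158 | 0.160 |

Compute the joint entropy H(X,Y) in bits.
2.6023 bits

H(X,Y) = -Σ_{x,y} P(x,y) log₂ P(x,y). Per-cell terms -P(x,y)·log₂P(x,y):
  X=0: 0.43897, 0.18575, 0.09545
  X=1: 0.03186, 0.52716, 0.30017
  X=2: 0.17928, 0.42060, 0.42302
Sum of the 9 terms: H(X,Y) = 2.6023 bits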